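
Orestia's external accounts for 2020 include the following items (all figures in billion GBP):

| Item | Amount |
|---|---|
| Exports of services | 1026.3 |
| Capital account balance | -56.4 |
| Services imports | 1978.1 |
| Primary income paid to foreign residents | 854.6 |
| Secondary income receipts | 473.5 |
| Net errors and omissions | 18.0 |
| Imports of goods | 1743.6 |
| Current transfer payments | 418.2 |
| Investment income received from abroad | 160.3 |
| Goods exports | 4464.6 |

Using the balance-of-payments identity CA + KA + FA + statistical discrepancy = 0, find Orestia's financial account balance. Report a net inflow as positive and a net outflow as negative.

-1091.8

Goods balance = 4464.6 - 1743.6 = 2721.0
Services balance = 1026.3 - 1978.1 = -951.8
Trade balance (goods + services) = 2721.0 + (-951.8) = 1769.2
Net primary income = 160.3 - 854.6 = -694.3
Net secondary income = 473.5 - 418.2 = 55.3
Current account = 1769.2 + (-694.3) + 55.3 = 1130.2
Financial account = -(1130.2 + (-56.4) + 18.0) = -1091.8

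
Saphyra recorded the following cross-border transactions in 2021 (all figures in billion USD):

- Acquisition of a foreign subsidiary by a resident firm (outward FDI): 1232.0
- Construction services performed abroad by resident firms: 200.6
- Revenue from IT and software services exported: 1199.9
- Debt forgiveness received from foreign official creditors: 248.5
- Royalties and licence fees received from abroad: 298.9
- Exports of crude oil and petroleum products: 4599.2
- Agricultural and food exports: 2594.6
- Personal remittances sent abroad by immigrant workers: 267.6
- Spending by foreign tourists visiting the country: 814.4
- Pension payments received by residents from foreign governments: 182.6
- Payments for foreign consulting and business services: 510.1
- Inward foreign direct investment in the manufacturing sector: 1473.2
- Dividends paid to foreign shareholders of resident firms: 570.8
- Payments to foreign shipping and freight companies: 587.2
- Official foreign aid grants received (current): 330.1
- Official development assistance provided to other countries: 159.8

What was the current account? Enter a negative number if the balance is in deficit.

Goods: 2594.6 + 4599.2 = 7193.8
Services: 1199.9 + 200.6 + 298.9 - 510.1 - 587.2 + 814.4 = 1416.5
Primary income: -570.8
Secondary income: -159.8 + 182.6 - 267.6 + 330.1 = 85.3
Current account = 7193.8 + 1416.5 + (-570.8) + 85.3 = 8124.8
(Excluded from the current account — financial account: acquisition of a foreign subsidiary by a resident firm (outward FDI) 1232.0, inward foreign direct investment in the manufacturing sector 1473.2; capital account: debt forgiveness received from foreign official creditors 248.5.)

8124.8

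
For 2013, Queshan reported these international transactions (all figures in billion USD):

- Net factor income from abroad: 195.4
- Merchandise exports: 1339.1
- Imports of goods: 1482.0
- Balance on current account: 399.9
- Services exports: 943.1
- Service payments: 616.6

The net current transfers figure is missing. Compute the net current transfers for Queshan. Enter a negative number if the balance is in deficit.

Current account = goods balance + services balance + net primary income + net secondary income
Sum of the known components = 379.0
Net current transfers = CA - (known components) = 399.9 - 379.0 = 20.9

20.9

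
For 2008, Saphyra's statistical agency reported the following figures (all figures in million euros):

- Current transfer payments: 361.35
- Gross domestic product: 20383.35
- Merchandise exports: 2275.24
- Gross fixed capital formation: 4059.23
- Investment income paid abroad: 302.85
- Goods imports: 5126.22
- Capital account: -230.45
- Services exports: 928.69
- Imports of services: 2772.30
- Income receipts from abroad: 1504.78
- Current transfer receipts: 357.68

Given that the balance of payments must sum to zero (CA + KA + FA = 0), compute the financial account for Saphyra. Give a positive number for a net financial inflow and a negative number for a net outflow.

3726.78

Goods balance = 2275.24 - 5126.22 = -2850.98
Services balance = 928.69 - 2772.30 = -1843.61
Trade balance (goods + services) = -2850.98 + (-1843.61) = -4694.59
Net primary income = 1504.78 - 302.85 = 1201.93
Net secondary income = 357.68 - 361.35 = -3.67
Current account = -4694.59 + 1201.93 + (-3.67) = -3496.33
Financial account = -(-3496.33 + (-230.45)) = 3726.78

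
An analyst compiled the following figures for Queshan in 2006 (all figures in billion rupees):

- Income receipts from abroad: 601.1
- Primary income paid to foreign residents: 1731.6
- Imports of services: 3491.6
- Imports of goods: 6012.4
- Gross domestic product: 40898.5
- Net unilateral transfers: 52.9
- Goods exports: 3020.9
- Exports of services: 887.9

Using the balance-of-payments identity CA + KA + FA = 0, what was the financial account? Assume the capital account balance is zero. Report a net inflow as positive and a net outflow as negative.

Goods balance = 3020.9 - 6012.4 = -2991.5
Services balance = 887.9 - 3491.6 = -2603.7
Trade balance (goods + services) = -2991.5 + (-2603.7) = -5595.2
Net primary income = 601.1 - 1731.6 = -1130.5
Net secondary income = 52.9
Current account = -5595.2 + (-1130.5) + 52.9 = -6672.8
Financial account = -(-6672.8) = 6672.8

6672.8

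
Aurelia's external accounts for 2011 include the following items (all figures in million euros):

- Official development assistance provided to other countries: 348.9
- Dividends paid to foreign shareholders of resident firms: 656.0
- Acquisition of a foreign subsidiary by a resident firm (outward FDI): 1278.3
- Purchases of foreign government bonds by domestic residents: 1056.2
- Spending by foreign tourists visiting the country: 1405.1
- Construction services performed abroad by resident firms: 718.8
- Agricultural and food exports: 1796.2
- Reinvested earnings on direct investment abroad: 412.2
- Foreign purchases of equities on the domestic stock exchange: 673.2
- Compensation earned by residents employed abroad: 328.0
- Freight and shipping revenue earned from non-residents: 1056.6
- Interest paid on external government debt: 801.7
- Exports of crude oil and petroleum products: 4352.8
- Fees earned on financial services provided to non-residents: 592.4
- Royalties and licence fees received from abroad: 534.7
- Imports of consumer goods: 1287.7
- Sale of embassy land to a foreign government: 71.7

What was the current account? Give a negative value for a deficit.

Goods: 1796.2 - 1287.7 + 4352.8 = 4861.3
Services: 592.4 + 718.8 + 1056.6 + 534.7 + 1405.1 = 4307.6
Primary income: 412.2 - 656.0 + 328.0 - 801.7 = -717.5
Secondary income: -348.9
Current account = 4861.3 + 4307.6 + (-717.5) + (-348.9) = 8102.5
(Excluded from the current account — financial account: acquisition of a foreign subsidiary by a resident firm (outward FDI) 1278.3, purchases of foreign government bonds by domestic residents 1056.2, foreign purchases of equities on the domestic stock exchange 673.2; capital account: sale of embassy land to a foreign government 71.7.)

8102.5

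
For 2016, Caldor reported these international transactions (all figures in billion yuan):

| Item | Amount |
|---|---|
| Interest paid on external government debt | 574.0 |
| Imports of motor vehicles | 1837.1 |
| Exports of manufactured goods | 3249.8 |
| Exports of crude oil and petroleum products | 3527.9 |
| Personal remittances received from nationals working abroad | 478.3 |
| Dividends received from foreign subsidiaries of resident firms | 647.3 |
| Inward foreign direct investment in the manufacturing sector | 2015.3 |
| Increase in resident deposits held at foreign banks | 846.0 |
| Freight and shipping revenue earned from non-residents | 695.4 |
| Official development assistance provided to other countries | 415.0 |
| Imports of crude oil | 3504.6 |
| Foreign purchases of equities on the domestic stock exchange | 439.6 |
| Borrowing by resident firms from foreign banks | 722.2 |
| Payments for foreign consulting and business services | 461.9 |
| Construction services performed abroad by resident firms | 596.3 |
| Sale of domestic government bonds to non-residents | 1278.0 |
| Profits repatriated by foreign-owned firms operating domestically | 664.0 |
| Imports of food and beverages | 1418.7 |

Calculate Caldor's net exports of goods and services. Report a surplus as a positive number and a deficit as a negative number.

847.1

Goods: -3504.6 - 1418.7 + 3527.9 + 3249.8 - 1837.1 = 17.3
Services: -461.9 + 596.3 + 695.4 = 829.8
Trade balance = 17.3 + 829.8 = 847.1
(Excluded from the trade balance — primary income: interest paid on external government debt 574.0, dividends received from foreign subsidiaries of resident firms 647.3, profits repatriated by foreign-owned firms operating domestically 664.0; secondary income: personal remittances received from nationals working abroad 478.3, official development assistance provided to other countries 415.0; financial account: inward foreign direct investment in the manufacturing sector 2015.3, increase in resident deposits held at foreign banks 846.0, foreign purchases of equities on the domestic stock exchange 439.6, borrowing by resident firms from foreign banks 722.2, sale of domestic government bonds to non-residents 1278.0.)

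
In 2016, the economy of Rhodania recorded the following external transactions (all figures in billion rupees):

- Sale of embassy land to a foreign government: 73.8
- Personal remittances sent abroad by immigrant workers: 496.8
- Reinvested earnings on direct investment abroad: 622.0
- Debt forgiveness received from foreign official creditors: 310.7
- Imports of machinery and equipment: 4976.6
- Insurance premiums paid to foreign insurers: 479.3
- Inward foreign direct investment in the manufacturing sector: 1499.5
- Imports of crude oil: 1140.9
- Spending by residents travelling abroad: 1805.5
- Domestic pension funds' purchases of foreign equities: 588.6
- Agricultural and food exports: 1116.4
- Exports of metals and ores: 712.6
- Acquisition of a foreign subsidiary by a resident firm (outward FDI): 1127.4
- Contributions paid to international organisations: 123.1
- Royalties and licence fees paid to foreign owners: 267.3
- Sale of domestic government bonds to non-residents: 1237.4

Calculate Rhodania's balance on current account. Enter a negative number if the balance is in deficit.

Goods: -4976.6 + 712.6 - 1140.9 + 1116.4 = -4288.5
Services: -1805.5 - 267.3 - 479.3 = -2552.1
Primary income: 622.0
Secondary income: -496.8 - 123.1 = -619.9
Current account = (-4288.5) + (-2552.1) + 622.0 + (-619.9) = -6838.5
(Excluded from the current account — capital account: sale of embassy land to a foreign government 73.8, debt forgiveness received from foreign official creditors 310.7; financial account: inward foreign direct investment in the manufacturing sector 1499.5, domestic pension funds' purchases of foreign equities 588.6, acquisition of a foreign subsidiary by a resident firm (outward FDI) 1127.4, sale of domestic government bonds to non-residents 1237.4.)

-6838.5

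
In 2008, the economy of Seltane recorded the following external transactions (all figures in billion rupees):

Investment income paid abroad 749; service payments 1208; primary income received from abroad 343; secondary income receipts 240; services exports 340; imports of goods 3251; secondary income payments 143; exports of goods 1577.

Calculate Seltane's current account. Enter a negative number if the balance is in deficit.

-2851

Goods balance = 1577 - 3251 = -1674
Services balance = 340 - 1208 = -868
Trade balance (goods + services) = -1674 + (-868) = -2542
Net primary income = 343 - 749 = -406
Net secondary income = 240 - 143 = 97
Current account = -2542 + (-406) + 97 = -2851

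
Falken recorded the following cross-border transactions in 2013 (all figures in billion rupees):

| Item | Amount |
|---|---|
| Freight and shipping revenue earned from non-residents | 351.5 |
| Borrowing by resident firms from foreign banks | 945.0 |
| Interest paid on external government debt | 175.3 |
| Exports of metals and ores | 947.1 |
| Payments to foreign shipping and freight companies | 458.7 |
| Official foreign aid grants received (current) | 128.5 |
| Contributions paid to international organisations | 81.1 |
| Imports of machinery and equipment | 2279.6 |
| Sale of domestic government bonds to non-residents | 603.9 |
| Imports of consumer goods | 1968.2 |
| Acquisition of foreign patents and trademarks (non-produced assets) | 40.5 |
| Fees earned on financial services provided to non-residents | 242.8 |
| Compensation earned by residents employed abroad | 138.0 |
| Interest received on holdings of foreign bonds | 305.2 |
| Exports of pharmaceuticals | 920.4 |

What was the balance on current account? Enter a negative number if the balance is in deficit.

Goods: 947.1 - 1968.2 + 920.4 - 2279.6 = -2380.3
Services: 242.8 - 458.7 + 351.5 = 135.6
Primary income: -175.3 + 305.2 + 138.0 = 267.9
Secondary income: -81.1 + 128.5 = 47.4
Current account = (-2380.3) + 135.6 + 267.9 + 47.4 = -1929.4
(Excluded from the current account — financial account: borrowing by resident firms from foreign banks 945.0, sale of domestic government bonds to non-residents 603.9; capital account: acquisition of foreign patents and trademarks (non-produced assets) 40.5.)

-1929.4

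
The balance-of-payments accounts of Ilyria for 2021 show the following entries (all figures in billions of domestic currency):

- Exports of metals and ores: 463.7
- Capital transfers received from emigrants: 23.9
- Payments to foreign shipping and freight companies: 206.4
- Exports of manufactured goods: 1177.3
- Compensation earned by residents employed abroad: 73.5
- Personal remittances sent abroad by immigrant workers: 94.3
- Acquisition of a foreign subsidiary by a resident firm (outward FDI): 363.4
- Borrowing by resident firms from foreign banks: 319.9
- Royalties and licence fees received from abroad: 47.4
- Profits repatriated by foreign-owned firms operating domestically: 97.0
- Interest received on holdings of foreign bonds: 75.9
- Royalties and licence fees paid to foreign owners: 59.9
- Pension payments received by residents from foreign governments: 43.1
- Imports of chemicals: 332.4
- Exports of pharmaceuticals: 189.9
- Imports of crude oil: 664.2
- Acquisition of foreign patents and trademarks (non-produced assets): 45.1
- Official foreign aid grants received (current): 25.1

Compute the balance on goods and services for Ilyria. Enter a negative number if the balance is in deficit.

Goods: 189.9 - 332.4 - 664.2 + 463.7 + 1177.3 = 834.3
Services: -206.4 + 47.4 - 59.9 = -218.9
Trade balance = 834.3 + (-218.9) = 615.4
(Excluded from the trade balance — capital account: capital transfers received from emigrants 23.9, acquisition of foreign patents and trademarks (non-produced assets) 45.1; primary income: compensation earned by residents employed abroad 73.5, profits repatriated by foreign-owned firms operating domestically 97.0, interest received on holdings of foreign bonds 75.9; secondary income: personal remittances sent abroad by immigrant workers 94.3, pension payments received by residents from foreign governments 43.1, official foreign aid grants received (current) 25.1; financial account: acquisition of a foreign subsidiary by a resident firm (outward FDI) 363.4, borrowing by resident firms from foreign banks 319.9.)

615.4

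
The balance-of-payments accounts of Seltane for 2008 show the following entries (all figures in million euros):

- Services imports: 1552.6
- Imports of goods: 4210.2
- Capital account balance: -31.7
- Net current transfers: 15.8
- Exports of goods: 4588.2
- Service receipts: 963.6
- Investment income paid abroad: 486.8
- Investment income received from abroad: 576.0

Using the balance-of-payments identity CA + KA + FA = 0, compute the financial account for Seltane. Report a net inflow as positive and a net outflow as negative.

Goods balance = 4588.2 - 4210.2 = 378.0
Services balance = 963.6 - 1552.6 = -589.0
Trade balance (goods + services) = 378.0 + (-589.0) = -211.0
Net primary income = 576.0 - 486.8 = 89.2
Net secondary income = 15.8
Current account = -211.0 + 89.2 + 15.8 = -106.0
Financial account = -(-106.0 + (-31.7)) = 137.7

137.7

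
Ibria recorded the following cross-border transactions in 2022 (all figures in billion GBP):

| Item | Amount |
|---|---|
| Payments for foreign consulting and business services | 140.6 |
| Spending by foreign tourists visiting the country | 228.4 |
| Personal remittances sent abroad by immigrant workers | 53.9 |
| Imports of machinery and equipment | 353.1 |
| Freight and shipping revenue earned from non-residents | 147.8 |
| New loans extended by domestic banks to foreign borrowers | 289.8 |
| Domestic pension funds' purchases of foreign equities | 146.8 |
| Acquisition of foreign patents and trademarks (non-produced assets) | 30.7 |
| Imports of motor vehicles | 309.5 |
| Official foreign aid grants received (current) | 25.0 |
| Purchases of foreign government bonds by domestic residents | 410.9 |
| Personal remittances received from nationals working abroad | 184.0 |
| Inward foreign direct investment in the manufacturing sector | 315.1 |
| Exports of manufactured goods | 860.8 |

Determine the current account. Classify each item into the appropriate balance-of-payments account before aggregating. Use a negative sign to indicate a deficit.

Goods: -353.1 - 309.5 + 860.8 = 198.2
Services: 228.4 - 140.6 + 147.8 = 235.6
Secondary income: -53.9 + 25.0 + 184.0 = 155.1
Current account = 198.2 + 235.6 + 155.1 = 588.9
(Excluded from the current account — financial account: new loans extended by domestic banks to foreign borrowers 289.8, domestic pension funds' purchases of foreign equities 146.8, purchases of foreign government bonds by domestic residents 410.9, inward foreign direct investment in the manufacturing sector 315.1; capital account: acquisition of foreign patents and trademarks (non-produced assets) 30.7.)

588.9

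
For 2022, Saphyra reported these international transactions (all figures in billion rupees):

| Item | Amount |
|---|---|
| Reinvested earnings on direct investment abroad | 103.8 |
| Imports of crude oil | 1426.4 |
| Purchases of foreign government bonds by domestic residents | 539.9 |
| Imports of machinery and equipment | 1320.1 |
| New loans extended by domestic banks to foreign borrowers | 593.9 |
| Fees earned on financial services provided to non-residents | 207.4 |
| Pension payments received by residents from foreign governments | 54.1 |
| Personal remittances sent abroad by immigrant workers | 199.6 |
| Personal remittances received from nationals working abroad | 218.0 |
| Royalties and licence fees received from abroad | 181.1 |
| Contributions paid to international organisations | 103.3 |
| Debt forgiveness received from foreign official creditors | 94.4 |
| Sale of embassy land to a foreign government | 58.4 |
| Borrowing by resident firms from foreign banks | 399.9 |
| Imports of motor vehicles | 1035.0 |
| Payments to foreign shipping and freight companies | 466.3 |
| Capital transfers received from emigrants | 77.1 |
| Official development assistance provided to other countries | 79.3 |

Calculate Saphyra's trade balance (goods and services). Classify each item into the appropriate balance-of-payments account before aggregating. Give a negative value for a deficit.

-3859.3

Goods: -1426.4 - 1035.0 - 1320.1 = -3781.5
Services: -466.3 + 207.4 + 181.1 = -77.8
Trade balance = -3781.5 + (-77.8) = -3859.3
(Excluded from the trade balance — primary income: reinvested earnings on direct investment abroad 103.8; financial account: purchases of foreign government bonds by domestic residents 539.9, new loans extended by domestic banks to foreign borrowers 593.9, borrowing by resident firms from foreign banks 399.9; secondary income: pension payments received by residents from foreign governments 54.1, personal remittances sent abroad by immigrant workers 199.6, personal remittances received from nationals working abroad 218.0, contributions paid to international organisations 103.3, official development assistance provided to other countries 79.3; capital account: debt forgiveness received from foreign official creditors 94.4, sale of embassy land to a foreign government 58.4, capital transfers received from emigrants 77.1.)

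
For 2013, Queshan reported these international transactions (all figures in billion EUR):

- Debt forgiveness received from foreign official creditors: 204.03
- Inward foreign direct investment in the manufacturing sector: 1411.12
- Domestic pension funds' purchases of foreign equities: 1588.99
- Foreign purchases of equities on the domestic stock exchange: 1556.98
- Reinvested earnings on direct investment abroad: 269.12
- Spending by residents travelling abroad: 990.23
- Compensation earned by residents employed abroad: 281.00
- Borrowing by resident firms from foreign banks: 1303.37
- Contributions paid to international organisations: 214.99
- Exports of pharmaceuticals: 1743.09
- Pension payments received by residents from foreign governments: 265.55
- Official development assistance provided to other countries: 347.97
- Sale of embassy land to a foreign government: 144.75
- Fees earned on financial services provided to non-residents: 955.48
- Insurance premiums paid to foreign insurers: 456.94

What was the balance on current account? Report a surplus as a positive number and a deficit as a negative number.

Goods: 1743.09
Services: -990.23 - 456.94 + 955.48 = -491.69
Primary income: 269.12 + 281.00 = 550.12
Secondary income: -347.97 + 265.55 - 214.99 = -297.41
Current account = 1743.09 + (-491.69) + 550.12 + (-297.41) = 1504.11
(Excluded from the current account — capital account: debt forgiveness received from foreign official creditors 204.03, sale of embassy land to a foreign government 144.75; financial account: inward foreign direct investment in the manufacturing sector 1411.12, domestic pension funds' purchases of foreign equities 1588.99, foreign purchases of equities on the domestic stock exchange 1556.98, borrowing by resident firms from foreign banks 1303.37.)

1504.11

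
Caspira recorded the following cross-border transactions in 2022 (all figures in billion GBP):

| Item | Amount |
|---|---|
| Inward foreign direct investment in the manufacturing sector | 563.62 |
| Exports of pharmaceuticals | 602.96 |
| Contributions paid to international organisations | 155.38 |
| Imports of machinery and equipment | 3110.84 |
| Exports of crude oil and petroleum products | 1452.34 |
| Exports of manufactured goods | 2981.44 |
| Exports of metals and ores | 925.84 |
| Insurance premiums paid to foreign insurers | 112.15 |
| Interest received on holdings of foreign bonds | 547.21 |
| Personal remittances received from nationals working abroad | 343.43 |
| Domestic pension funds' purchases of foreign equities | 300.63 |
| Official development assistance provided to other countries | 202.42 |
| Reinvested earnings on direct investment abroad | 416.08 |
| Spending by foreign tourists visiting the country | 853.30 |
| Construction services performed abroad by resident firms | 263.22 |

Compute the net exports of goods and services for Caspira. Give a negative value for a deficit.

3856.11

Goods: 1452.34 + 2981.44 - 3110.84 + 602.96 + 925.84 = 2851.74
Services: -112.15 + 263.22 + 853.30 = 1004.37
Trade balance = 2851.74 + 1004.37 = 3856.11
(Excluded from the trade balance — financial account: inward foreign direct investment in the manufacturing sector 563.62, domestic pension funds' purchases of foreign equities 300.63; secondary income: contributions paid to international organisations 155.38, personal remittances received from nationals working abroad 343.43, official development assistance provided to other countries 202.42; primary income: interest received on holdings of foreign bonds 547.21, reinvested earnings on direct investment abroad 416.08.)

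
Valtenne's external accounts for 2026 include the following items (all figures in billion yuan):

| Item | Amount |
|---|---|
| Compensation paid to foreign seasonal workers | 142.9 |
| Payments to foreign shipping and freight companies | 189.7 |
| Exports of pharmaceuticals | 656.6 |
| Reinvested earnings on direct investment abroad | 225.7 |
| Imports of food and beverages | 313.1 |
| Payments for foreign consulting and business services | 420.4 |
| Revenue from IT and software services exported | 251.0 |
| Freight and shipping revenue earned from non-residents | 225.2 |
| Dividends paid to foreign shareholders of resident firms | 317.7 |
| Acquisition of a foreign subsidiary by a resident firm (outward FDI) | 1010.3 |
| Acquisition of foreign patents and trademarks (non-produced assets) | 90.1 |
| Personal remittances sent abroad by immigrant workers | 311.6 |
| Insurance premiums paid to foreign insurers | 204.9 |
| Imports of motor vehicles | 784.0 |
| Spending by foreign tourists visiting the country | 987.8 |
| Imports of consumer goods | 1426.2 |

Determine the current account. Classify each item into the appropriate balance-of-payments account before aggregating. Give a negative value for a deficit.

Goods: -784.0 - 313.1 - 1426.2 + 656.6 = -1866.7
Services: 987.8 + 225.2 - 204.9 + 251.0 - 189.7 - 420.4 = 649.0
Primary income: 225.7 - 142.9 - 317.7 = -234.9
Secondary income: -311.6
Current account = (-1866.7) + 649.0 + (-234.9) + (-311.6) = -1764.2
(Excluded from the current account — financial account: acquisition of a foreign subsidiary by a resident firm (outward FDI) 1010.3; capital account: acquisition of foreign patents and trademarks (non-produced assets) 90.1.)

-1764.2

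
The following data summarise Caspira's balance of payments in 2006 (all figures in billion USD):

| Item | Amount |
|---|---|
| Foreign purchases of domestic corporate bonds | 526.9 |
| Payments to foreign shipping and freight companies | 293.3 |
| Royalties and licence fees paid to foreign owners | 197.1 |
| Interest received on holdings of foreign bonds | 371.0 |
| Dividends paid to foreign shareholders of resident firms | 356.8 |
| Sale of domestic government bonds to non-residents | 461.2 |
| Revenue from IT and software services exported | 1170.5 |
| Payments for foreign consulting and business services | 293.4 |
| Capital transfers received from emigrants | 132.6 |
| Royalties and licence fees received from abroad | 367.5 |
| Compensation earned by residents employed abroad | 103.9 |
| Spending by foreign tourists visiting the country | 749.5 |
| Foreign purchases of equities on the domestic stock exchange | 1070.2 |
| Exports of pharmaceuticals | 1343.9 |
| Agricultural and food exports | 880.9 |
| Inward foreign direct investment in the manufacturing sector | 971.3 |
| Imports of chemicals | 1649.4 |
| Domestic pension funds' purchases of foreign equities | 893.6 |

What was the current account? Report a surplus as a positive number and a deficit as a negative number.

2197.2

Goods: -1649.4 + 1343.9 + 880.9 = 575.4
Services: 1170.5 - 293.4 - 197.1 - 293.3 + 749.5 + 367.5 = 1503.7
Primary income: -356.8 + 371.0 + 103.9 = 118.1
Current account = 575.4 + 1503.7 + 118.1 = 2197.2
(Excluded from the current account — financial account: foreign purchases of domestic corporate bonds 526.9, sale of domestic government bonds to non-residents 461.2, foreign purchases of equities on the domestic stock exchange 1070.2, inward foreign direct investment in the manufacturing sector 971.3, domestic pension funds' purchases of foreign equities 893.6; capital account: capital transfers received from emigrants 132.6.)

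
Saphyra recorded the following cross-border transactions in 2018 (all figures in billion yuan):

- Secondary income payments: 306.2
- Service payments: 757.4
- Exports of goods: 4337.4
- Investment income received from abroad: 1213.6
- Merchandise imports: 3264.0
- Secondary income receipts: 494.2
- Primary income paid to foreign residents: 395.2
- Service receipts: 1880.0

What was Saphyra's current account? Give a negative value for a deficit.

3202.4

Goods balance = 4337.4 - 3264.0 = 1073.4
Services balance = 1880.0 - 757.4 = 1122.6
Trade balance (goods + services) = 1073.4 + 1122.6 = 2196.0
Net primary income = 1213.6 - 395.2 = 818.4
Net secondary income = 494.2 - 306.2 = 188.0
Current account = 2196.0 + 818.4 + 188.0 = 3202.4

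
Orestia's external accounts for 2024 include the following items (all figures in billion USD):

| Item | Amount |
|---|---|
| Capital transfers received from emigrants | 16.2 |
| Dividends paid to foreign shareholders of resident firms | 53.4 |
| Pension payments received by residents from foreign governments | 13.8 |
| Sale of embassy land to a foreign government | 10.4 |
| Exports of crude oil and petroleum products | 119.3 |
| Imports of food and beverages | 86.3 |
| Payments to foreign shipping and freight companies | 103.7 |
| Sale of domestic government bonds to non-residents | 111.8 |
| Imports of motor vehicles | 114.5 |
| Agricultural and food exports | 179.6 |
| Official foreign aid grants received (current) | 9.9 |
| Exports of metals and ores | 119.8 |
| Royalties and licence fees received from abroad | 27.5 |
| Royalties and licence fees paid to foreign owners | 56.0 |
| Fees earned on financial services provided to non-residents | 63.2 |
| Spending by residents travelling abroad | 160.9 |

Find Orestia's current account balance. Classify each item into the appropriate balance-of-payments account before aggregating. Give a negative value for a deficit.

-41.7

Goods: -86.3 - 114.5 + 119.3 + 179.6 + 119.8 = 217.9
Services: 27.5 - 56.0 + 63.2 - 160.9 - 103.7 = -229.9
Primary income: -53.4
Secondary income: 13.8 + 9.9 = 23.7
Current account = 217.9 + (-229.9) + (-53.4) + 23.7 = -41.7
(Excluded from the current account — capital account: capital transfers received from emigrants 16.2, sale of embassy land to a foreign government 10.4; financial account: sale of domestic government bonds to non-residents 111.8.)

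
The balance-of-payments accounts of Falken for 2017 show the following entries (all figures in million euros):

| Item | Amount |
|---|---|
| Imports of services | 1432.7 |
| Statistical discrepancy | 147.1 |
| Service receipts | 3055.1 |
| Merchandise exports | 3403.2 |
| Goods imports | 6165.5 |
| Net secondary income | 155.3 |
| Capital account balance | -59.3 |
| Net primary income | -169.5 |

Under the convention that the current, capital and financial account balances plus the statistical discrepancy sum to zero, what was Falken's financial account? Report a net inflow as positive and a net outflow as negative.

1066.3

Goods balance = 3403.2 - 6165.5 = -2762.3
Services balance = 3055.1 - 1432.7 = 1622.4
Trade balance (goods + services) = -2762.3 + 1622.4 = -1139.9
Net primary income = -169.5
Net secondary income = 155.3
Current account = -1139.9 + (-169.5) + 155.3 = -1154.1
Financial account = -(-1154.1 + (-59.3) + 147.1) = 1066.3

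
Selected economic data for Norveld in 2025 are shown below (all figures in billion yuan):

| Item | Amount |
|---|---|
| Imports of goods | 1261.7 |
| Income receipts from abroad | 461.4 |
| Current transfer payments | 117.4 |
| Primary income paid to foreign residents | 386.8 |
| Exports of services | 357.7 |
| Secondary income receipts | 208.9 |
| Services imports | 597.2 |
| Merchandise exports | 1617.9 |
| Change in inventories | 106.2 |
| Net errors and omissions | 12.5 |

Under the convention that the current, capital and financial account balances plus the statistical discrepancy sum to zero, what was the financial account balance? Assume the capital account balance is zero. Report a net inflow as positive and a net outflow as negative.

-295.3

Goods balance = 1617.9 - 1261.7 = 356.2
Services balance = 357.7 - 597.2 = -239.5
Trade balance (goods + services) = 356.2 + (-239.5) = 116.7
Net primary income = 461.4 - 386.8 = 74.6
Net secondary income = 208.9 - 117.4 = 91.5
Current account = 116.7 + 74.6 + 91.5 = 282.8
Financial account = -(282.8 + 12.5) = -295.3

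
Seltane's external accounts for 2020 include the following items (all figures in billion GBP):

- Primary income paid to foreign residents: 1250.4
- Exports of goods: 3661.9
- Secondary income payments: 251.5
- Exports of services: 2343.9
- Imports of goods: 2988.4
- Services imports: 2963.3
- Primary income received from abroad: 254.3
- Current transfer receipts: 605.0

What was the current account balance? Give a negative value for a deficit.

-588.5

Goods balance = 3661.9 - 2988.4 = 673.5
Services balance = 2343.9 - 2963.3 = -619.4
Trade balance (goods + services) = 673.5 + (-619.4) = 54.1
Net primary income = 254.3 - 1250.4 = -996.1
Net secondary income = 605.0 - 251.5 = 353.5
Current account = 54.1 + (-996.1) + 353.5 = -588.5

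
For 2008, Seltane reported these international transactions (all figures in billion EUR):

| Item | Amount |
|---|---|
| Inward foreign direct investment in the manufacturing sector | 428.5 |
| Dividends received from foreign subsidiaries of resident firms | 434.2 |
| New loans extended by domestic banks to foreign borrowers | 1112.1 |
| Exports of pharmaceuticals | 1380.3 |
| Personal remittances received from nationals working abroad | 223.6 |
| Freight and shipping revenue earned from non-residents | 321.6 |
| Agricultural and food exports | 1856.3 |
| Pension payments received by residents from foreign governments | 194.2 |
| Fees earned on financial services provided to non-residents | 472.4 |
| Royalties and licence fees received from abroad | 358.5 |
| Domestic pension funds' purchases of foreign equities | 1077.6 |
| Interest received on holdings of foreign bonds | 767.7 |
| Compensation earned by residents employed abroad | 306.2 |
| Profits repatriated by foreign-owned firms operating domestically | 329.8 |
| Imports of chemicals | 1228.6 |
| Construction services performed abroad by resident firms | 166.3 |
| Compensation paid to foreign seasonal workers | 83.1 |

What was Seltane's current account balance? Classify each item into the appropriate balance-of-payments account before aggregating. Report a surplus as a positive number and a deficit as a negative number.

4839.8

Goods: -1228.6 + 1380.3 + 1856.3 = 2008.0
Services: 358.5 + 166.3 + 321.6 + 472.4 = 1318.8
Primary income: -83.1 - 329.8 + 767.7 + 306.2 + 434.2 = 1095.2
Secondary income: 223.6 + 194.2 = 417.8
Current account = 2008.0 + 1318.8 + 1095.2 + 417.8 = 4839.8
(Excluded from the current account — financial account: inward foreign direct investment in the manufacturing sector 428.5, new loans extended by domestic banks to foreign borrowers 1112.1, domestic pension funds' purchases of foreign equities 1077.6.)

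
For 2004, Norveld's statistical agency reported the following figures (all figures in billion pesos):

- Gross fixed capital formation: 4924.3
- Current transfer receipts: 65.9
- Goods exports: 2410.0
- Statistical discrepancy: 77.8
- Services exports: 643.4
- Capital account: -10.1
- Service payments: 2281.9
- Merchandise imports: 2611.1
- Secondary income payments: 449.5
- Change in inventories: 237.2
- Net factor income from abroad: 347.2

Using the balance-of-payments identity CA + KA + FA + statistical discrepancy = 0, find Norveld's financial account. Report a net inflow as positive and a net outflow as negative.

1808.3

Goods balance = 2410.0 - 2611.1 = -201.1
Services balance = 643.4 - 2281.9 = -1638.5
Trade balance (goods + services) = -201.1 + (-1638.5) = -1839.6
Net primary income = 347.2
Net secondary income = 65.9 - 449.5 = -383.6
Current account = -1839.6 + 347.2 + (-383.6) = -1876.0
Financial account = -(-1876.0 + (-10.1) + 77.8) = 1808.3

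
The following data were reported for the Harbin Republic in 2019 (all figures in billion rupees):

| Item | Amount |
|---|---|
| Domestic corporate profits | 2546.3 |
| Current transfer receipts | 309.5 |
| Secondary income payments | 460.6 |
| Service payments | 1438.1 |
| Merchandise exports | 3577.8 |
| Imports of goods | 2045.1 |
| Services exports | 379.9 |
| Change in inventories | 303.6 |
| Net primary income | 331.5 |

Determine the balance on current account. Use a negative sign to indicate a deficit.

Goods balance = 3577.8 - 2045.1 = 1532.7
Services balance = 379.9 - 1438.1 = -1058.2
Trade balance (goods + services) = 1532.7 + (-1058.2) = 474.5
Net primary income = 331.5
Net secondary income = 309.5 - 460.6 = -151.1
Current account = 474.5 + 331.5 + (-151.1) = 654.9

654.9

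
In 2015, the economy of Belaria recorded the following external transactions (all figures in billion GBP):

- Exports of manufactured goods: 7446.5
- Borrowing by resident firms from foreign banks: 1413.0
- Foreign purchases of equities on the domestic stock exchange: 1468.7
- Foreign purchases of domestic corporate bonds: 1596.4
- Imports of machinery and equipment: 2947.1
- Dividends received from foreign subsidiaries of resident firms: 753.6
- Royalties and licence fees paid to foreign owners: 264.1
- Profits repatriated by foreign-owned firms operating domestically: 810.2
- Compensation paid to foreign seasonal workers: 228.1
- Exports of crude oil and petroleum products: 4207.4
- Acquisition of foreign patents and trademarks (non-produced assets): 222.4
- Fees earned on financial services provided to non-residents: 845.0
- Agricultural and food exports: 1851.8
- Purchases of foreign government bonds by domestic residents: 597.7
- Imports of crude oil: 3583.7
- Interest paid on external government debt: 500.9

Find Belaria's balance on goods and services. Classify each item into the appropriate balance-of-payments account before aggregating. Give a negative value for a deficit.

Goods: 7446.5 - 3583.7 + 1851.8 + 4207.4 - 2947.1 = 6974.9
Services: -264.1 + 845.0 = 580.9
Trade balance = 6974.9 + 580.9 = 7555.8
(Excluded from the trade balance — financial account: borrowing by resident firms from foreign banks 1413.0, foreign purchases of equities on the domestic stock exchange 1468.7, foreign purchases of domestic corporate bonds 1596.4, purchases of foreign government bonds by domestic residents 597.7; primary income: dividends received from foreign subsidiaries of resident firms 753.6, profits repatriated by foreign-owned firms operating domestically 810.2, compensation paid to foreign seasonal workers 228.1, interest paid on external government debt 500.9; capital account: acquisition of foreign patents and trademarks (non-produced assets) 222.4.)

7555.8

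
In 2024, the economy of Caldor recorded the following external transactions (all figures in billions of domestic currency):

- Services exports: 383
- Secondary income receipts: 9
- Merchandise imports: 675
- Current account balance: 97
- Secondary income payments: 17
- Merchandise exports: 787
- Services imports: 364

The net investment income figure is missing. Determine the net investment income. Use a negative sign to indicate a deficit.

Current account = goods balance + services balance + net primary income + net secondary income
Sum of the known components = 123
Net investment income = CA - (known components) = 97 - 123 = -26

-26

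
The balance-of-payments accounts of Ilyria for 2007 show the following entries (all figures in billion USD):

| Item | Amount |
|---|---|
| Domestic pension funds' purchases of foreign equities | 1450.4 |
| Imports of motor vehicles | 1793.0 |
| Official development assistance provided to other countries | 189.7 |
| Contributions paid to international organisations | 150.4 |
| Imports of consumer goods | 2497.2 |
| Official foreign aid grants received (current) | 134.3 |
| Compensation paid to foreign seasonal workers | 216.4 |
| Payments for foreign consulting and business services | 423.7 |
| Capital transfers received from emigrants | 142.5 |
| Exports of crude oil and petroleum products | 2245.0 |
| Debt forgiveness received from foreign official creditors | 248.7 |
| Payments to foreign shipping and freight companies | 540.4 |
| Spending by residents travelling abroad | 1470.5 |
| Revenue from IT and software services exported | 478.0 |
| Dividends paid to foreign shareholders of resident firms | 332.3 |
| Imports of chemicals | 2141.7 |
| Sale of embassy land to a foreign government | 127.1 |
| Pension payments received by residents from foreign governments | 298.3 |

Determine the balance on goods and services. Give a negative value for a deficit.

-6143.5

Goods: 2245.0 - 2141.7 - 1793.0 - 2497.2 = -4186.9
Services: 478.0 - 1470.5 - 423.7 - 540.4 = -1956.6
Trade balance = -4186.9 + (-1956.6) = -6143.5
(Excluded from the trade balance — financial account: domestic pension funds' purchases of foreign equities 1450.4; secondary income: official development assistance provided to other countries 189.7, contributions paid to international organisations 150.4, official foreign aid grants received (current) 134.3, pension payments received by residents from foreign governments 298.3; primary income: compensation paid to foreign seasonal workers 216.4, dividends paid to foreign shareholders of resident firms 332.3; capital account: capital transfers received from emigrants 142.5, debt forgiveness received from foreign official creditors 248.7, sale of embassy land to a foreign government 127.1.)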